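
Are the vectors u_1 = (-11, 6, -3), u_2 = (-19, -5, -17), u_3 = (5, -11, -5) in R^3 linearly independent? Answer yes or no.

no

Form the matrix with these vectors as rows and row reduce.
R2 ← R2 − (19/11)·R1: [0, -169/11, -130/11]
R3 ← R3 + (5/11)·R1: [0, -91/11, -70/11]
R3 ← R3 − (7/13)·R2: [0, 0, 0]
2 nonzero rows, so the 3 vectors span a space of dimension 2.
Since 2 < 3, the vectors are linearly dependent.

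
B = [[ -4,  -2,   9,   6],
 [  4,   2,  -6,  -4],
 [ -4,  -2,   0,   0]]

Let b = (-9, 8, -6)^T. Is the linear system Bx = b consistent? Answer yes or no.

Row reduce the augmented matrix [B | b].
R2 ← R2 + R1: [0, 0, 3, 2, -1]
R3 ← R3 − R1: [0, 0, -9, -6, 3]
R3 ← R3 + (3)·R2: [0, 0, 0, 0, 0]
The echelon form has 2 nonzero rows, and every pivot lies in the first 4 columns, so rank(B) = rank([B|b]) = 2.
The system is consistent.

yes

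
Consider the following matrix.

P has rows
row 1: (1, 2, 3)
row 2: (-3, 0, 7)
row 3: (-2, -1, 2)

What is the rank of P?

2

Row reduce to echelon form.
R2 ← R2 + (3)·R1: [0, 6, 16]
R3 ← R3 + (2)·R1: [0, 3, 8]
R3 ← R3 − (1/2)·R2: [0, 0, 0]
Echelon form has 2 nonzero rows, so rank(P) = 2.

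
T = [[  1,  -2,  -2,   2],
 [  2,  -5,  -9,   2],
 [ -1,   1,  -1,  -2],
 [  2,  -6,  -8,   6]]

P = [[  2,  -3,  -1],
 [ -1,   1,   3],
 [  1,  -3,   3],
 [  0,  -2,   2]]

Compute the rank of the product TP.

3

First compute TP:
[[  2,  -3,  -9],
 [  0,  12, -40],
 [ -4,  11,  -3],
 [  2,   0, -32]]
Now row reduce the product.
R3 ← R3 + (2)·R1: [0, 5, -21]
R4 ← R4 − R1: [0, 3, -23]
R3 ← R3 − (5/12)·R2: [0, 0, -13/3]
R4 ← R4 − (1/4)·R2: [0, 0, -13]
R4 ← R4 − (3)·R3: [0, 0, 0]
3 nonzero rows, so rank(TP) = 3.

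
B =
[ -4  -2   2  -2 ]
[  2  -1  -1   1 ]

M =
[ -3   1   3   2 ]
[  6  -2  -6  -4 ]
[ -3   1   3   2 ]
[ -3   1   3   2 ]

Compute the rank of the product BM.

First compute BM:
[[  0,   0,   0,   0],
 [-12,   4,  12,   8]]
Now row reduce the product.
Swap R1 ↔ R2
1 nonzero row, so rank(BM) = 1.

1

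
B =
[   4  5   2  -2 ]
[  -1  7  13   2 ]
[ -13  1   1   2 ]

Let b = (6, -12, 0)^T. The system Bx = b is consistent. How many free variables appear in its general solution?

Row reduce the augmented matrix [B | b].
R2 ← R2 + (1/4)·R1: [0, 33/4, 27/2, 3/2, -21/2]
R3 ← R3 + (13/4)·R1: [0, 69/4, 15/2, -9/2, 39/2]
R3 ← R3 − (23/11)·R2: [0, 0, -228/11, -84/11, 456/11]
The echelon form has 3 nonzero rows, and every pivot lies in the first 4 columns, so rank(B) = rank([B|b]) = 3.
The system is consistent.
Free variables = (unknowns) − (rank) = 4 − 3 = 1.

1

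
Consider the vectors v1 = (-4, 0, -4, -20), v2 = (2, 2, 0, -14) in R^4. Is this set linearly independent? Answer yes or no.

Form the matrix with these vectors as rows and row reduce.
R2 ← R2 + (1/2)·R1: [0, 2, -2, -24]
2 nonzero rows, so the 2 vectors span a space of dimension 2.
Since 2 = 2, the vectors are linearly independent.

yes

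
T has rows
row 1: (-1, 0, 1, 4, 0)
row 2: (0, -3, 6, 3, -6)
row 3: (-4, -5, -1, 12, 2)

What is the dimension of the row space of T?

Row reduce to echelon form.
R3 ← R3 − (4)·R1: [0, -5, -5, -4, 2]
R3 ← R3 − (5/3)·R2: [0, 0, -15, -9, 12]
Echelon form has 3 nonzero rows, so rank(T) = 3.
The row space has dimension equal to the rank: 3.

3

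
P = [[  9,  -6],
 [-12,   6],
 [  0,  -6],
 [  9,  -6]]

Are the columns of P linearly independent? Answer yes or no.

yes

Row reduce P to echelon form.
R2 ← R2 + (4/3)·R1: [0, -2]
R4 ← R4 − R1: [0, 0]
R3 ← R3 − (3)·R2: [0, 0]
2 pivots among 2 columns.
Every column is a pivot column, so the columns are linearly independent.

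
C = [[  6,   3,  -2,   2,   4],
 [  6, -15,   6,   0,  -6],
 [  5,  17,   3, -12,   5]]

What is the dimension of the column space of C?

Row reduce to echelon form.
R2 ← R2 − R1: [0, -18, 8, -2, -10]
R3 ← R3 − (5/6)·R1: [0, 29/2, 14/3, -41/3, 5/3]
R3 ← R3 + (29/36)·R2: [0, 0, 100/9, -275/18, -115/18]
Echelon form has 3 nonzero rows, so rank(C) = 3.
The column space has dimension equal to the rank: 3.

3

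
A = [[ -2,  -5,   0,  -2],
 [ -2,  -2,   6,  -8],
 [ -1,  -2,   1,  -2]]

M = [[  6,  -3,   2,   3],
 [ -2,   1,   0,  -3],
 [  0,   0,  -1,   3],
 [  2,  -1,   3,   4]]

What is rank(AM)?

First compute AM:
[[ -6,   3, -10,   1],
 [-24,  12, -34, -14],
 [ -6,   3,  -9,  -2]]
Now row reduce the product.
R2 ← R2 − (4)·R1: [0, 0, 6, -18]
R3 ← R3 − R1: [0, 0, 1, -3]
R3 ← R3 − (1/6)·R2: [0, 0, 0, 0]
2 nonzero rows, so rank(AM) = 2.

2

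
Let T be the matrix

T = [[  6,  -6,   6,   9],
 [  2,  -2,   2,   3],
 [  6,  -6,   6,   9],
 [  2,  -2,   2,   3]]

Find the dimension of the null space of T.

Row reduce to echelon form.
R2 ← R2 − (1/3)·R1: [0, 0, 0, 0]
R3 ← R3 − R1: [0, 0, 0, 0]
R4 ← R4 − (1/3)·R1: [0, 0, 0, 0]
1 nonzero row, so rank(T) = 1.
T has 4 columns; by rank–nullity, nullity = 4 − 1 = 3.

3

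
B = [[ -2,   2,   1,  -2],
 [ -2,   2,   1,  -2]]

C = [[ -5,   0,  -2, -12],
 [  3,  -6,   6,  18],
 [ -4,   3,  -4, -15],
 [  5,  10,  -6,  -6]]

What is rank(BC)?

1

First compute BC:
[[  2, -29,  24,  57],
 [  2, -29,  24,  57]]
Now row reduce the product.
R2 ← R2 − R1: [0, 0, 0, 0]
1 nonzero row, so rank(BC) = 1.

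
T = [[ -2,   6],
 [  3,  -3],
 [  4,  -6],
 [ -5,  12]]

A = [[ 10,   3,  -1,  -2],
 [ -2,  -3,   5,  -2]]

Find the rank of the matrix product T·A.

2

First compute TA:
[[-32, -24,  32,  -8],
 [ 36,  18, -18,   0],
 [ 52,  30, -34,   4],
 [-74, -51,  65, -14]]
Now row reduce the product.
R2 ← R2 + (9/8)·R1: [0, -9, 18, -9]
R3 ← R3 + (13/8)·R1: [0, -9, 18, -9]
R4 ← R4 − (37/16)·R1: [0, 9/2, -9, 9/2]
R3 ← R3 − R2: [0, 0, 0, 0]
R4 ← R4 + (1/2)·R2: [0, 0, 0, 0]
2 nonzero rows, so rank(TA) = 2.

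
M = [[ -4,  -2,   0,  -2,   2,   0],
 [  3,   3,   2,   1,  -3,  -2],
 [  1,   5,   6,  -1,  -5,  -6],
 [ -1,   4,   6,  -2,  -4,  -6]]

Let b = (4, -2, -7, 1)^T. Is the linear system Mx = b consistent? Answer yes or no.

Row reduce the augmented matrix [M | b].
R2 ← R2 + (3/4)·R1: [0, 3/2, 2, -1/2, -3/2, -2, 1]
R3 ← R3 + (1/4)·R1: [0, 9/2, 6, -3/2, -9/2, -6, -6]
R4 ← R4 − (1/4)·R1: [0, 9/2, 6, -3/2, -9/2, -6, 0]
R3 ← R3 − (3)·R2: [0, 0, 0, 0, 0, 0, -9]
R4 ← R4 − (3)·R2: [0, 0, 0, 0, 0, 0, -3]
R4 ← R4 − (1/3)·R3: [0, 0, 0, 0, 0, 0, 0]
The echelon form has 3 nonzero rows; the last pivot sits in the augmented column, so rank(M) = 2 but rank([M|b]) = 3.
Since the ranks differ, the system is inconsistent.

no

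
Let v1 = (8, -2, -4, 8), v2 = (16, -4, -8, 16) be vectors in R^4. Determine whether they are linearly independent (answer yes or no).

no

Form the matrix with these vectors as rows and row reduce.
R2 ← R2 − (2)·R1: [0, 0, 0, 0]
1 nonzero row, so the 2 vectors span a space of dimension 1.
Since 1 < 2, the vectors are linearly dependent.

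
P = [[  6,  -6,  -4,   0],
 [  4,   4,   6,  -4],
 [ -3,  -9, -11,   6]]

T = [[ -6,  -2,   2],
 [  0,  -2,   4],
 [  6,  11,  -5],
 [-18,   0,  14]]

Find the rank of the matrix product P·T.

2

First compute PT:
[[-60, -44,   8],
 [ 84,  50, -62],
 [-156, -97,  97]]
Now row reduce the product.
R2 ← R2 + (7/5)·R1: [0, -58/5, -254/5]
R3 ← R3 − (13/5)·R1: [0, 87/5, 381/5]
R3 ← R3 + (3/2)·R2: [0, 0, 0]
2 nonzero rows, so rank(PT) = 2.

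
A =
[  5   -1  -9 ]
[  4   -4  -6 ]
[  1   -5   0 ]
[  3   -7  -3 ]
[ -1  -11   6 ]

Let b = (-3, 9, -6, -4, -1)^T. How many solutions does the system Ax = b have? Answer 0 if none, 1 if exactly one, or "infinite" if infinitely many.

0

Row reduce the augmented matrix [A | b].
R2 ← R2 − (4/5)·R1: [0, -16/5, 6/5, 57/5]
R3 ← R3 − (1/5)·R1: [0, -24/5, 9/5, -27/5]
R4 ← R4 − (3/5)·R1: [0, -32/5, 12/5, -11/5]
R5 ← R5 + (1/5)·R1: [0, -56/5, 21/5, -8/5]
R3 ← R3 − (3/2)·R2: [0, 0, 0, -45/2]
R4 ← R4 − (2)·R2: [0, 0, 0, -25]
R5 ← R5 − (7/2)·R2: [0, 0, 0, -83/2]
R4 ← R4 − (10/9)·R3: [0, 0, 0, 0]
R5 ← R5 − (83/45)·R3: [0, 0, 0, 0]
The echelon form has 3 nonzero rows; the last pivot sits in the augmented column, so rank(A) = 2 but rank([A|b]) = 3.
Since the ranks differ, the system is inconsistent.
It has no solutions.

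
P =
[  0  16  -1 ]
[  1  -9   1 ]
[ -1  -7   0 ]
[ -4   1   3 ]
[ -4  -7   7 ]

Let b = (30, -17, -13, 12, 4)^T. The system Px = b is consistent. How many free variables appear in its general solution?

0

Row reduce the augmented matrix [P | b].
Swap R1 ↔ R2
R3 ← R3 + R1: [0, -16, 1, -30]
R4 ← R4 + (4)·R1: [0, -35, 7, -56]
R5 ← R5 + (4)·R1: [0, -43, 11, -64]
R3 ← R3 + R2: [0, 0, 0, 0]
R4 ← R4 + (35/16)·R2: [0, 0, 77/16, 77/8]
R5 ← R5 + (43/16)·R2: [0, 0, 133/16, 133/8]
Swap R3 ↔ R4
R5 ← R5 − (19/11)·R3: [0, 0, 0, 0]
The echelon form has 3 nonzero rows, and every pivot lies in the first 3 columns, so rank(P) = rank([P|b]) = 3.
The system is consistent.
Free variables = (unknowns) − (rank) = 3 − 3 = 0.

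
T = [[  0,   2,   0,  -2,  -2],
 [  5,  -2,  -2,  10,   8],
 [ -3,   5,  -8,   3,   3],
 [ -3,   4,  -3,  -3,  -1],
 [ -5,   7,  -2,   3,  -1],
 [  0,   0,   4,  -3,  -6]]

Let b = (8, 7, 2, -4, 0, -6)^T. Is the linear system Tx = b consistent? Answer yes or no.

no

Row reduce the augmented matrix [T | b].
Swap R1 ↔ R2
R3 ← R3 + (3/5)·R1: [0, 19/5, -46/5, 9, 39/5, 31/5]
R4 ← R4 + (3/5)·R1: [0, 14/5, -21/5, 3, 19/5, 1/5]
R5 ← R5 + R1: [0, 5, -4, 13, 7, 7]
R3 ← R3 − (19/10)·R2: [0, 0, -46/5, 64/5, 58/5, -9]
R4 ← R4 − (7/5)·R2: [0, 0, -21/5, 29/5, 33/5, -11]
R5 ← R5 − (5/2)·R2: [0, 0, -4, 18, 12, -13]
R4 ← R4 − (21/46)·R3: [0, 0, 0, -1/23, 30/23, -317/46]
R5 ← R5 − (10/23)·R3: [0, 0, 0, 286/23, 160/23, -209/23]
R6 ← R6 + (10/23)·R3: [0, 0, 0, 59/23, -22/23, -228/23]
R5 ← R5 + (286)·R4: [0, 0, 0, 0, 380, -1980]
R6 ← R6 + (59)·R4: [0, 0, 0, 0, 76, -833/2]
R6 ← R6 − (1/5)·R5: [0, 0, 0, 0, 0, -41/2]
The echelon form has 6 nonzero rows; the last pivot sits in the augmented column, so rank(T) = 5 but rank([T|b]) = 6.
Since the ranks differ, the system is inconsistent.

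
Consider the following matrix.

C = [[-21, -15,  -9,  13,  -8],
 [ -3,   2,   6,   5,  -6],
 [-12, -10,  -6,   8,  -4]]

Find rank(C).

Row reduce to echelon form.
R2 ← R2 − (1/7)·R1: [0, 29/7, 51/7, 22/7, -34/7]
R3 ← R3 − (4/7)·R1: [0, -10/7, -6/7, 4/7, 4/7]
R3 ← R3 + (10/29)·R2: [0, 0, 48/29, 48/29, -32/29]
Echelon form has 3 nonzero rows, so rank(C) = 3.

3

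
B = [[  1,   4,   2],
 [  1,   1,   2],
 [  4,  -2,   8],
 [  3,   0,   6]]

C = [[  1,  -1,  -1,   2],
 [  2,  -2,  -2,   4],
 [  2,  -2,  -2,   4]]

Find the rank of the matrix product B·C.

First compute BC:
[[ 13, -13, -13,  26],
 [  7,  -7,  -7,  14],
 [ 16, -16, -16,  32],
 [ 15, -15, -15,  30]]
Now row reduce the product.
R2 ← R2 − (7/13)·R1: [0, 0, 0, 0]
R3 ← R3 − (16/13)·R1: [0, 0, 0, 0]
R4 ← R4 − (15/13)·R1: [0, 0, 0, 0]
1 nonzero row, so rank(BC) = 1.

1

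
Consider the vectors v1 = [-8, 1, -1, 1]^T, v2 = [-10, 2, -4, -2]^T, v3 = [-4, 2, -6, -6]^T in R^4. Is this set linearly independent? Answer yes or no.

no

Form the matrix with these vectors as rows and row reduce.
R2 ← R2 − (5/4)·R1: [0, 3/4, -11/4, -13/4]
R3 ← R3 − (1/2)·R1: [0, 3/2, -11/2, -13/2]
R3 ← R3 − (2)·R2: [0, 0, 0, 0]
2 nonzero rows, so the 3 vectors span a space of dimension 2.
Since 2 < 3, the vectors are linearly dependent.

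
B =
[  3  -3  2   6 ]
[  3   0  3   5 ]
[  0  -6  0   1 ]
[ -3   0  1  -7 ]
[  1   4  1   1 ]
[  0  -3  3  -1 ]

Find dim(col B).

Row reduce to echelon form.
R2 ← R2 − R1: [0, 3, 1, -1]
R4 ← R4 + R1: [0, -3, 3, -1]
R5 ← R5 − (1/3)·R1: [0, 5, 1/3, -1]
R3 ← R3 + (2)·R2: [0, 0, 2, -1]
R4 ← R4 + R2: [0, 0, 4, -2]
R5 ← R5 − (5/3)·R2: [0, 0, -4/3, 2/3]
R6 ← R6 + R2: [0, 0, 4, -2]
R4 ← R4 − (2)·R3: [0, 0, 0, 0]
R5 ← R5 + (2/3)·R3: [0, 0, 0, 0]
R6 ← R6 − (2)·R3: [0, 0, 0, 0]
Echelon form has 3 nonzero rows, so rank(B) = 3.
The column space has dimension equal to the rank: 3.

3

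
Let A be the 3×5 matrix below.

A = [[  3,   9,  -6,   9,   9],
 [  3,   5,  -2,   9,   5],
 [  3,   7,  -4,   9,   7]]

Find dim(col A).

Row reduce to echelon form.
R2 ← R2 − R1: [0, -4, 4, 0, -4]
R3 ← R3 − R1: [0, -2, 2, 0, -2]
R3 ← R3 − (1/2)·R2: [0, 0, 0, 0, 0]
Echelon form has 2 nonzero rows, so rank(A) = 2.
The column space has dimension equal to the rank: 2.

2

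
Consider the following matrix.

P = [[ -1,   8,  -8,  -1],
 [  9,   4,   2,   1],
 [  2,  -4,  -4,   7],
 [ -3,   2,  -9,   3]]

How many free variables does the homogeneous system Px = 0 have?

Row reduce to echelon form.
R2 ← R2 + (9)·R1: [0, 76, -70, -8]
R3 ← R3 + (2)·R1: [0, 12, -20, 5]
R4 ← R4 − (3)·R1: [0, -22, 15, 6]
R3 ← R3 − (3/19)·R2: [0, 0, -170/19, 119/19]
R4 ← R4 + (11/38)·R2: [0, 0, -100/19, 70/19]
R4 ← R4 − (10/17)·R3: [0, 0, 0, 0]
3 nonzero rows, so rank(P) = 3.
P has 4 columns; by rank–nullity, nullity = 4 − 3 = 1.

1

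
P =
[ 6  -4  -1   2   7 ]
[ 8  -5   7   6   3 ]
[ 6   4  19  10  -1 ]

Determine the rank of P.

Row reduce to echelon form.
R2 ← R2 − (4/3)·R1: [0, 1/3, 25/3, 10/3, -19/3]
R3 ← R3 − R1: [0, 8, 20, 8, -8]
R3 ← R3 − (24)·R2: [0, 0, -180, -72, 144]
Echelon form has 3 nonzero rows, so rank(P) = 3.

3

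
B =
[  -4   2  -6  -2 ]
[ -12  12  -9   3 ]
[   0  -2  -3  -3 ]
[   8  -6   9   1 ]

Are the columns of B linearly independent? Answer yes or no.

no

Row reduce B to echelon form.
R2 ← R2 − (3)·R1: [0, 6, 9, 9]
R4 ← R4 + (2)·R1: [0, -2, -3, -3]
R3 ← R3 + (1/3)·R2: [0, 0, 0, 0]
R4 ← R4 + (1/3)·R2: [0, 0, 0, 0]
2 pivots among 4 columns.
Only 2 < 4 pivot columns, so the columns are linearly dependent.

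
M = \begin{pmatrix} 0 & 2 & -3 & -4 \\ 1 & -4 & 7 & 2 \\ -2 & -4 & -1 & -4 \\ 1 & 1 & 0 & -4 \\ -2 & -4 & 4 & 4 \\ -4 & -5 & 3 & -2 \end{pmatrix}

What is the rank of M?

Row reduce to echelon form.
Swap R1 ↔ R2
R3 ← R3 + (2)·R1: [0, -12, 13, 0]
R4 ← R4 − R1: [0, 5, -7, -6]
R5 ← R5 + (2)·R1: [0, -12, 18, 8]
R6 ← R6 + (4)·R1: [0, -21, 31, 6]
R3 ← R3 + (6)·R2: [0, 0, -5, -24]
R4 ← R4 − (5/2)·R2: [0, 0, 1/2, 4]
R5 ← R5 + (6)·R2: [0, 0, 0, -16]
R6 ← R6 + (21/2)·R2: [0, 0, -1/2, -36]
R4 ← R4 + (1/10)·R3: [0, 0, 0, 8/5]
R6 ← R6 − (1/10)·R3: [0, 0, 0, -168/5]
R5 ← R5 + (10)·R4: [0, 0, 0, 0]
R6 ← R6 + (21)·R4: [0, 0, 0, 0]
Echelon form has 4 nonzero rows, so rank(M) = 4.

4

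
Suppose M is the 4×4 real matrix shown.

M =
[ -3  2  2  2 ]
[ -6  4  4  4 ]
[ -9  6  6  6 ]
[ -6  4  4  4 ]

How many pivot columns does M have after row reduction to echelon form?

1

Row reduce to echelon form.
R2 ← R2 − (2)·R1: [0, 0, 0, 0]
R3 ← R3 − (3)·R1: [0, 0, 0, 0]
R4 ← R4 − (2)·R1: [0, 0, 0, 0]
Echelon form has 1 nonzero row, so rank(M) = 1.
Each nonzero row contributes one pivot column: 1 pivot columns.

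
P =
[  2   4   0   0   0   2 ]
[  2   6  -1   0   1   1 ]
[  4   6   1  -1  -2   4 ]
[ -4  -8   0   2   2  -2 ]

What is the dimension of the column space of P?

Row reduce to echelon form.
R2 ← R2 − R1: [0, 2, -1, 0, 1, -1]
R3 ← R3 − (2)·R1: [0, -2, 1, -1, -2, 0]
R4 ← R4 + (2)·R1: [0, 0, 0, 2, 2, 2]
R3 ← R3 + R2: [0, 0, 0, -1, -1, -1]
R4 ← R4 + (2)·R3: [0, 0, 0, 0, 0, 0]
Echelon form has 3 nonzero rows, so rank(P) = 3.
The column space has dimension equal to the rank: 3.

3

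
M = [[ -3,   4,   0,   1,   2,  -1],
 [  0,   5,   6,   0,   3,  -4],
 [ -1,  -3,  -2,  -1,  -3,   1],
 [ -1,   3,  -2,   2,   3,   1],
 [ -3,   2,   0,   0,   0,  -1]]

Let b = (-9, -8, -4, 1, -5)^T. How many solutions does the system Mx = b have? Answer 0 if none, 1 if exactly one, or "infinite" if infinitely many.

0

Row reduce the augmented matrix [M | b].
R3 ← R3 − (1/3)·R1: [0, -13/3, -2, -4/3, -11/3, 4/3, -1]
R4 ← R4 − (1/3)·R1: [0, 5/3, -2, 5/3, 7/3, 4/3, 4]
R5 ← R5 − R1: [0, -2, 0, -1, -2, 0, 4]
R3 ← R3 + (13/15)·R2: [0, 0, 16/5, -4/3, -16/15, -32/15, -119/15]
R4 ← R4 − (1/3)·R2: [0, 0, -4, 5/3, 4/3, 8/3, 20/3]
R5 ← R5 + (2/5)·R2: [0, 0, 12/5, -1, -4/5, -8/5, 4/5]
R4 ← R4 + (5/4)·R3: [0, 0, 0, 0, 0, 0, -13/4]
R5 ← R5 − (3/4)·R3: [0, 0, 0, 0, 0, 0, 27/4]
R5 ← R5 + (27/13)·R4: [0, 0, 0, 0, 0, 0, 0]
The echelon form has 4 nonzero rows; the last pivot sits in the augmented column, so rank(M) = 3 but rank([M|b]) = 4.
Since the ranks differ, the system is inconsistent.
It has no solutions.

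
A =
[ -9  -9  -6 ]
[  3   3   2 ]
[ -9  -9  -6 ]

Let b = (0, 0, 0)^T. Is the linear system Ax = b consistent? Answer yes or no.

yes

Row reduce the augmented matrix [A | b].
R2 ← R2 + (1/3)·R1: [0, 0, 0, 0]
R3 ← R3 − R1: [0, 0, 0, 0]
The echelon form has 1 nonzero rows, and every pivot lies in the first 3 columns, so rank(A) = rank([A|b]) = 1.
The system is consistent.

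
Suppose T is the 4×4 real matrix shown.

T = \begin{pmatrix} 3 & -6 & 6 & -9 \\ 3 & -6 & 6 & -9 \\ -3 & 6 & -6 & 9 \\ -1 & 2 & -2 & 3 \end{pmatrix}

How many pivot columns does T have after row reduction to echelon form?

1

Row reduce to echelon form.
R2 ← R2 − R1: [0, 0, 0, 0]
R3 ← R3 + R1: [0, 0, 0, 0]
R4 ← R4 + (1/3)·R1: [0, 0, 0, 0]
Echelon form has 1 nonzero row, so rank(T) = 1.
Each nonzero row contributes one pivot column: 1 pivot columns.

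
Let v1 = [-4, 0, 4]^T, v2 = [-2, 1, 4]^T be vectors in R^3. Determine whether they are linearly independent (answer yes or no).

yes

Form the matrix with these vectors as rows and row reduce.
R2 ← R2 − (1/2)·R1: [0, 1, 2]
2 nonzero rows, so the 2 vectors span a space of dimension 2.
Since 2 = 2, the vectors are linearly independent.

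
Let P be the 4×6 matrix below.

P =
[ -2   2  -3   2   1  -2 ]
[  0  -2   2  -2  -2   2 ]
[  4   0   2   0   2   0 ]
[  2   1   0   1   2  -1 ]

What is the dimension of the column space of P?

2

Row reduce to echelon form.
R3 ← R3 + (2)·R1: [0, 4, -4, 4, 4, -4]
R4 ← R4 + R1: [0, 3, -3, 3, 3, -3]
R3 ← R3 + (2)·R2: [0, 0, 0, 0, 0, 0]
R4 ← R4 + (3/2)·R2: [0, 0, 0, 0, 0, 0]
Echelon form has 2 nonzero rows, so rank(P) = 2.
The column space has dimension equal to the rank: 2.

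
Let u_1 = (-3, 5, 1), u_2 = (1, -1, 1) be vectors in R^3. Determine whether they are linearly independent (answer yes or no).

Form the matrix with these vectors as rows and row reduce.
R2 ← R2 + (1/3)·R1: [0, 2/3, 4/3]
2 nonzero rows, so the 2 vectors span a space of dimension 2.
Since 2 = 2, the vectors are linearly independent.

yes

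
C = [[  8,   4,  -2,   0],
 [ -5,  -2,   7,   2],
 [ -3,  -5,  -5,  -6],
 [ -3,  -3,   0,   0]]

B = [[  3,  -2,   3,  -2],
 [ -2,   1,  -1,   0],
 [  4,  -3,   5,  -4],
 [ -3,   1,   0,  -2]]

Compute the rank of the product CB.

First compute CB:
[[  8,  -6,  10,  -8],
 [ 11, -11,  22, -22],
 [ -1,  10, -29,  38],
 [ -3,   3,  -6,   6]]
Now row reduce the product.
R2 ← R2 − (11/8)·R1: [0, -11/4, 33/4, -11]
R3 ← R3 + (1/8)·R1: [0, 37/4, -111/4, 37]
R4 ← R4 + (3/8)·R1: [0, 3/4, -9/4, 3]
R3 ← R3 + (37/11)·R2: [0, 0, 0, 0]
R4 ← R4 + (3/11)·R2: [0, 0, 0, 0]
2 nonzero rows, so rank(CB) = 2.

2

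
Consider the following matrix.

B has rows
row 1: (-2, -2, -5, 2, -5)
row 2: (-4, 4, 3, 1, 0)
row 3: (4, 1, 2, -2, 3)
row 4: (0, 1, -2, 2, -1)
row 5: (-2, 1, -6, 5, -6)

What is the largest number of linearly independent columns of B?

Row reduce to echelon form.
R2 ← R2 − (2)·R1: [0, 8, 13, -3, 10]
R3 ← R3 + (2)·R1: [0, -3, -8, 2, -7]
R5 ← R5 − R1: [0, 3, -1, 3, -1]
R3 ← R3 + (3/8)·R2: [0, 0, -25/8, 7/8, -13/4]
R4 ← R4 − (1/8)·R2: [0, 0, -29/8, 19/8, -9/4]
R5 ← R5 − (3/8)·R2: [0, 0, -47/8, 33/8, -19/4]
R4 ← R4 − (29/25)·R3: [0, 0, 0, 34/25, 38/25]
R5 ← R5 − (47/25)·R3: [0, 0, 0, 62/25, 34/25]
R5 ← R5 − (31/17)·R4: [0, 0, 0, 0, -24/17]
Echelon form has 5 nonzero rows, so rank(B) = 5.
The rank gives the maximum number of linearly independent columns: 5.

5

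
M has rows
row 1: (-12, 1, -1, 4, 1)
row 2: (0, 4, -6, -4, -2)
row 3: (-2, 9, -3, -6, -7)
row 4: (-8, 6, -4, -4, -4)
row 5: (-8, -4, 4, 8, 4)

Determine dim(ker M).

1

Row reduce to echelon form.
R3 ← R3 − (1/6)·R1: [0, 53/6, -17/6, -20/3, -43/6]
R4 ← R4 − (2/3)·R1: [0, 16/3, -10/3, -20/3, -14/3]
R5 ← R5 − (2/3)·R1: [0, -14/3, 14/3, 16/3, 10/3]
R3 ← R3 − (53/24)·R2: [0, 0, 125/12, 13/6, -11/4]
R4 ← R4 − (4/3)·R2: [0, 0, 14/3, -4/3, -2]
R5 ← R5 + (7/6)·R2: [0, 0, -7/3, 2/3, 1]
R4 ← R4 − (56/125)·R3: [0, 0, 0, -288/125, -96/125]
R5 ← R5 + (28/125)·R3: [0, 0, 0, 144/125, 48/125]
R5 ← R5 + (1/2)·R4: [0, 0, 0, 0, 0]
4 nonzero rows, so rank(M) = 4.
M has 5 columns; by rank–nullity, nullity = 5 − 4 = 1.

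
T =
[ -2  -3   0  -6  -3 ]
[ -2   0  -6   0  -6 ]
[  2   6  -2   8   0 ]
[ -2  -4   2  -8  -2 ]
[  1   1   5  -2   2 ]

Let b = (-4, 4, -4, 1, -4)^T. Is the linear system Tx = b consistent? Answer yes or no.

Row reduce the augmented matrix [T | b].
R2 ← R2 − R1: [0, 3, -6, 6, -3, 8]
R3 ← R3 + R1: [0, 3, -2, 2, -3, -8]
R4 ← R4 − R1: [0, -1, 2, -2, 1, 5]
R5 ← R5 + (1/2)·R1: [0, -1/2, 5, -5, 1/2, -6]
R3 ← R3 − R2: [0, 0, 4, -4, 0, -16]
R4 ← R4 + (1/3)·R2: [0, 0, 0, 0, 0, 23/3]
R5 ← R5 + (1/6)·R2: [0, 0, 4, -4, 0, -14/3]
R5 ← R5 − R3: [0, 0, 0, 0, 0, 34/3]
R5 ← R5 − (34/23)·R4: [0, 0, 0, 0, 0, 0]
The echelon form has 4 nonzero rows; the last pivot sits in the augmented column, so rank(T) = 3 but rank([T|b]) = 4.
Since the ranks differ, the system is inconsistent.

no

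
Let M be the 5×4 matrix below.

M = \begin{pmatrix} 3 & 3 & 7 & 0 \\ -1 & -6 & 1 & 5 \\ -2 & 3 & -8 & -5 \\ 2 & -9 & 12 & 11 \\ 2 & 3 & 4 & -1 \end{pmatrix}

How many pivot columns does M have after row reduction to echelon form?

Row reduce to echelon form.
R2 ← R2 + (1/3)·R1: [0, -5, 10/3, 5]
R3 ← R3 + (2/3)·R1: [0, 5, -10/3, -5]
R4 ← R4 − (2/3)·R1: [0, -11, 22/3, 11]
R5 ← R5 − (2/3)·R1: [0, 1, -2/3, -1]
R3 ← R3 + R2: [0, 0, 0, 0]
R4 ← R4 − (11/5)·R2: [0, 0, 0, 0]
R5 ← R5 + (1/5)·R2: [0, 0, 0, 0]
Echelon form has 2 nonzero rows, so rank(M) = 2.
Each nonzero row contributes one pivot column: 2 pivot columns.

2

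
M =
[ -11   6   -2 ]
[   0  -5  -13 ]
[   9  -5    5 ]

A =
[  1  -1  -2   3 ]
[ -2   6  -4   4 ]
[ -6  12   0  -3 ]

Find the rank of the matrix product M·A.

First compute MA:
[[-11,  23,  -2,  -3],
 [ 88, -186,  20,  19],
 [-11,  21,   2,  -8]]
Now row reduce the product.
R2 ← R2 + (8)·R1: [0, -2, 4, -5]
R3 ← R3 − R1: [0, -2, 4, -5]
R3 ← R3 − R2: [0, 0, 0, 0]
2 nonzero rows, so rank(MA) = 2.

2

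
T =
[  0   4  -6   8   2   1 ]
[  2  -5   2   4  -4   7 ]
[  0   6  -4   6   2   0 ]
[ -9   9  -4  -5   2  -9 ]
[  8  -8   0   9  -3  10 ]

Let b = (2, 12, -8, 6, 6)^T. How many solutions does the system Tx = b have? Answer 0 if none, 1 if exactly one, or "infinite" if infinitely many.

infinite

Row reduce the augmented matrix [T | b].
Swap R1 ↔ R2
R4 ← R4 + (9/2)·R1: [0, -27/2, 5, 13, -16, 45/2, 60]
R5 ← R5 − (4)·R1: [0, 12, -8, -7, 13, -18, -42]
R3 ← R3 − (3/2)·R2: [0, 0, 5, -6, -1, -3/2, -11]
R4 ← R4 + (27/8)·R2: [0, 0, -61/4, 40, -37/4, 207/8, 267/4]
R5 ← R5 − (3)·R2: [0, 0, 10, -31, 7, -21, -48]
R4 ← R4 + (61/20)·R3: [0, 0, 0, 217/10, -123/10, 213/10, 166/5]
R5 ← R5 − (2)·R3: [0, 0, 0, -19, 9, -18, -26]
R5 ← R5 + (190/217)·R4: [0, 0, 0, 0, -384/217, 141/217, 666/217]
The echelon form has 5 nonzero rows, and every pivot lies in the first 6 columns, so rank(T) = rank([T|b]) = 5.
The system is consistent.
rank = 5 < 6 unknowns, so there are infinitely many solutions.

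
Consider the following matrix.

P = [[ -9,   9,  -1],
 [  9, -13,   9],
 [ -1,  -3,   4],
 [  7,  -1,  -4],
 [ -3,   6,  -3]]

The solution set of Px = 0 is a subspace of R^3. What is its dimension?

Row reduce to echelon form.
R2 ← R2 + R1: [0, -4, 8]
R3 ← R3 − (1/9)·R1: [0, -4, 37/9]
R4 ← R4 + (7/9)·R1: [0, 6, -43/9]
R5 ← R5 − (1/3)·R1: [0, 3, -8/3]
R3 ← R3 − R2: [0, 0, -35/9]
R4 ← R4 + (3/2)·R2: [0, 0, 65/9]
R5 ← R5 + (3/4)·R2: [0, 0, 10/3]
R4 ← R4 + (13/7)·R3: [0, 0, 0]
R5 ← R5 + (6/7)·R3: [0, 0, 0]
3 nonzero rows, so rank(P) = 3.
P has 3 columns; by rank–nullity, nullity = 3 − 3 = 0.

0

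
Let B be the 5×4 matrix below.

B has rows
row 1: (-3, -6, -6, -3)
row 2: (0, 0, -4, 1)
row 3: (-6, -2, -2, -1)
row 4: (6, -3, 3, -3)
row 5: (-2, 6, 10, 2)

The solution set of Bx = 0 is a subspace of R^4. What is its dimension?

Row reduce to echelon form.
R3 ← R3 − (2)·R1: [0, 10, 10, 5]
R4 ← R4 + (2)·R1: [0, -15, -9, -9]
R5 ← R5 − (2/3)·R1: [0, 10, 14, 4]
Swap R2 ↔ R3
R4 ← R4 + (3/2)·R2: [0, 0, 6, -3/2]
R5 ← R5 − R2: [0, 0, 4, -1]
R4 ← R4 + (3/2)·R3: [0, 0, 0, 0]
R5 ← R5 + R3: [0, 0, 0, 0]
3 nonzero rows, so rank(B) = 3.
B has 4 columns; by rank–nullity, nullity = 4 − 3 = 1.

1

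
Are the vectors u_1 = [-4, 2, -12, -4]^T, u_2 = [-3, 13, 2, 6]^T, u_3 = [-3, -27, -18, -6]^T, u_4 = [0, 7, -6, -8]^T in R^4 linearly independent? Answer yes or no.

Form the matrix with these vectors as rows and row reduce.
R2 ← R2 − (3/4)·R1: [0, 23/2, 11, 9]
R3 ← R3 − (3/4)·R1: [0, -57/2, -9, -3]
R3 ← R3 + (57/23)·R2: [0, 0, 420/23, 444/23]
R4 ← R4 − (14/23)·R2: [0, 0, -292/23, -310/23]
R4 ← R4 + (73/105)·R3: [0, 0, 0, -2/35]
4 nonzero rows, so the 4 vectors span a space of dimension 4.
Since 4 = 4, the vectors are linearly independent.

yes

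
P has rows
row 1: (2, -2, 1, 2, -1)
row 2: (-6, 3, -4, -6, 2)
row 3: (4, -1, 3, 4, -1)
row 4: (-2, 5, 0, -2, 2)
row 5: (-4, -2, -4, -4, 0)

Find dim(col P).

Row reduce to echelon form.
R2 ← R2 + (3)·R1: [0, -3, -1, 0, -1]
R3 ← R3 − (2)·R1: [0, 3, 1, 0, 1]
R4 ← R4 + R1: [0, 3, 1, 0, 1]
R5 ← R5 + (2)·R1: [0, -6, -2, 0, -2]
R3 ← R3 + R2: [0, 0, 0, 0, 0]
R4 ← R4 + R2: [0, 0, 0, 0, 0]
R5 ← R5 − (2)·R2: [0, 0, 0, 0, 0]
Echelon form has 2 nonzero rows, so rank(P) = 2.
The column space has dimension equal to the rank: 2.

2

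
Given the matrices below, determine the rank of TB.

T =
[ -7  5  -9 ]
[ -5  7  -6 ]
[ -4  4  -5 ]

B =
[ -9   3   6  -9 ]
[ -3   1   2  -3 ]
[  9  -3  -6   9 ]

First compute TB:
[[-33,  11,  22, -33],
 [-30,  10,  20, -30],
 [-21,   7,  14, -21]]
Now row reduce the product.
R2 ← R2 − (10/11)·R1: [0, 0, 0, 0]
R3 ← R3 − (7/11)·R1: [0, 0, 0, 0]
1 nonzero row, so rank(TB) = 1.

1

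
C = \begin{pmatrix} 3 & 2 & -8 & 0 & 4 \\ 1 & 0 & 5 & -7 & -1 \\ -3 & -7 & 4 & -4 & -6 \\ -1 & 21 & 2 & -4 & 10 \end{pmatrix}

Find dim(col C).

Row reduce to echelon form.
R2 ← R2 − (1/3)·R1: [0, -2/3, 23/3, -7, -7/3]
R3 ← R3 + R1: [0, -5, -4, -4, -2]
R4 ← R4 + (1/3)·R1: [0, 65/3, -2/3, -4, 34/3]
R3 ← R3 − (15/2)·R2: [0, 0, -123/2, 97/2, 31/2]
R4 ← R4 + (65/2)·R2: [0, 0, 497/2, -463/2, -129/2]
R4 ← R4 + (497/123)·R3: [0, 0, 0, -4370/123, -230/123]
Echelon form has 4 nonzero rows, so rank(C) = 4.
The column space has dimension equal to the rank: 4.

4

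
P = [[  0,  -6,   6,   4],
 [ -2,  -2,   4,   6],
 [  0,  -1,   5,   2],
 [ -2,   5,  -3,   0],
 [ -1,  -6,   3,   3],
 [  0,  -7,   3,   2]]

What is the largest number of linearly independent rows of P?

4

Row reduce to echelon form.
Swap R1 ↔ R2
R4 ← R4 − R1: [0, 7, -7, -6]
R5 ← R5 − (1/2)·R1: [0, -5, 1, 0]
R3 ← R3 − (1/6)·R2: [0, 0, 4, 4/3]
R4 ← R4 + (7/6)·R2: [0, 0, 0, -4/3]
R5 ← R5 − (5/6)·R2: [0, 0, -4, -10/3]
R6 ← R6 − (7/6)·R2: [0, 0, -4, -8/3]
R5 ← R5 + R3: [0, 0, 0, -2]
R6 ← R6 + R3: [0, 0, 0, -4/3]
R5 ← R5 − (3/2)·R4: [0, 0, 0, 0]
R6 ← R6 − R4: [0, 0, 0, 0]
Echelon form has 4 nonzero rows, so rank(P) = 4.
The rank gives the maximum number of linearly independent rows: 4.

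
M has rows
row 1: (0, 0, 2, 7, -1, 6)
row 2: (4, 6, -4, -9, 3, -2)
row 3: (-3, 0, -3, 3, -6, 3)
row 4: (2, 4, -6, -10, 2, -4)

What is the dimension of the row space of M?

4

Row reduce to echelon form.
Swap R1 ↔ R2
R3 ← R3 + (3/4)·R1: [0, 9/2, -6, -15/4, -15/4, 3/2]
R4 ← R4 − (1/2)·R1: [0, 1, -4, -11/2, 1/2, -3]
Swap R2 ↔ R3
R4 ← R4 − (2/9)·R2: [0, 0, -8/3, -14/3, 4/3, -10/3]
R4 ← R4 + (4/3)·R3: [0, 0, 0, 14/3, 0, 14/3]
Echelon form has 4 nonzero rows, so rank(M) = 4.
The row space has dimension equal to the rank: 4.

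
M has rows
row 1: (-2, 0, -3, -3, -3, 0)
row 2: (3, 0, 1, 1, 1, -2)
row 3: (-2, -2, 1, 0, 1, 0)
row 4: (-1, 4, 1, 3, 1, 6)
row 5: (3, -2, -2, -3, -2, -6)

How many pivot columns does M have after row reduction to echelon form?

Row reduce to echelon form.
R2 ← R2 + (3/2)·R1: [0, 0, -7/2, -7/2, -7/2, -2]
R3 ← R3 − R1: [0, -2, 4, 3, 4, 0]
R4 ← R4 − (1/2)·R1: [0, 4, 5/2, 9/2, 5/2, 6]
R5 ← R5 + (3/2)·R1: [0, -2, -13/2, -15/2, -13/2, -6]
Swap R2 ↔ R3
R4 ← R4 + (2)·R2: [0, 0, 21/2, 21/2, 21/2, 6]
R5 ← R5 − R2: [0, 0, -21/2, -21/2, -21/2, -6]
R4 ← R4 + (3)·R3: [0, 0, 0, 0, 0, 0]
R5 ← R5 − (3)·R3: [0, 0, 0, 0, 0, 0]
Echelon form has 3 nonzero rows, so rank(M) = 3.
Each nonzero row contributes one pivot column: 3 pivot columns.

3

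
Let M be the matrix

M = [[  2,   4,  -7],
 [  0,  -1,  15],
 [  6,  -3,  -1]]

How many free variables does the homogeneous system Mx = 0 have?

0

Row reduce to echelon form.
R3 ← R3 − (3)·R1: [0, -15, 20]
R3 ← R3 − (15)·R2: [0, 0, -205]
3 nonzero rows, so rank(M) = 3.
M has 3 columns; by rank–nullity, nullity = 3 − 3 = 0.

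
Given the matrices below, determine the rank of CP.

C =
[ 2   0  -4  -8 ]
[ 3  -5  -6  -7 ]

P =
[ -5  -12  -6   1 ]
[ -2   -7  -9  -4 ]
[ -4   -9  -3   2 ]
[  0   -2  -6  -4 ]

First compute CP:
[[  6,  28,  48,  26],
 [ 19,  67,  87,  39]]
Now row reduce the product.
R2 ← R2 − (19/6)·R1: [0, -65/3, -65, -130/3]
2 nonzero rows, so rank(CP) = 2.

2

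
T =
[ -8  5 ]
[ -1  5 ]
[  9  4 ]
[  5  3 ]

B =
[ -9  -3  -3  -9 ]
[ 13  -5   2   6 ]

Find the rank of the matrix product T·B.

First compute TB:
[[137,  -1,  34, 102],
 [ 74, -22,  13,  39],
 [-29, -47, -19, -57],
 [ -6, -30,  -9, -27]]
Now row reduce the product.
R2 ← R2 − (74/137)·R1: [0, -2940/137, -735/137, -2205/137]
R3 ← R3 + (29/137)·R1: [0, -6468/137, -1617/137, -4851/137]
R4 ← R4 + (6/137)·R1: [0, -4116/137, -1029/137, -3087/137]
R3 ← R3 − (11/5)·R2: [0, 0, 0, 0]
R4 ← R4 − (7/5)·R2: [0, 0, 0, 0]
2 nonzero rows, so rank(TB) = 2.

2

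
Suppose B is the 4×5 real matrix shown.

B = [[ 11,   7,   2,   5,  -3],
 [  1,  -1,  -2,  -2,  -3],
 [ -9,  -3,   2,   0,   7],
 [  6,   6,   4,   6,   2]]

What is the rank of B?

2

Row reduce to echelon form.
R2 ← R2 − (1/11)·R1: [0, -18/11, -24/11, -27/11, -30/11]
R3 ← R3 + (9/11)·R1: [0, 30/11, 40/11, 45/11, 50/11]
R4 ← R4 − (6/11)·R1: [0, 24/11, 32/11, 36/11, 40/11]
R3 ← R3 + (5/3)·R2: [0, 0, 0, 0, 0]
R4 ← R4 + (4/3)·R2: [0, 0, 0, 0, 0]
Echelon form has 2 nonzero rows, so rank(B) = 2.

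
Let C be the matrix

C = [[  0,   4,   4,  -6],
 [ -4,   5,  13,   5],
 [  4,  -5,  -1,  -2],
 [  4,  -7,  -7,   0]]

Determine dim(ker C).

Row reduce to echelon form.
Swap R1 ↔ R2
R3 ← R3 + R1: [0, 0, 12, 3]
R4 ← R4 + R1: [0, -2, 6, 5]
R4 ← R4 + (1/2)·R2: [0, 0, 8, 2]
R4 ← R4 − (2/3)·R3: [0, 0, 0, 0]
3 nonzero rows, so rank(C) = 3.
C has 4 columns; by rank–nullity, nullity = 4 − 3 = 1.

1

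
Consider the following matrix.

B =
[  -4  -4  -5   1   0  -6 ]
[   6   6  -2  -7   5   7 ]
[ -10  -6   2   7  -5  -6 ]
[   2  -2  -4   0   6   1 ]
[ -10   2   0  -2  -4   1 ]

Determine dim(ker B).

1

Row reduce to echelon form.
R2 ← R2 + (3/2)·R1: [0, 0, -19/2, -11/2, 5, -2]
R3 ← R3 − (5/2)·R1: [0, 4, 29/2, 9/2, -5, 9]
R4 ← R4 + (1/2)·R1: [0, -4, -13/2, 1/2, 6, -2]
R5 ← R5 − (5/2)·R1: [0, 12, 25/2, -9/2, -4, 16]
Swap R2 ↔ R3
R4 ← R4 + R2: [0, 0, 8, 5, 1, 7]
R5 ← R5 − (3)·R2: [0, 0, -31, -18, 11, -11]
R4 ← R4 + (16/19)·R3: [0, 0, 0, 7/19, 99/19, 101/19]
R5 ← R5 − (62/19)·R3: [0, 0, 0, -1/19, -101/19, -85/19]
R5 ← R5 + (1/7)·R4: [0, 0, 0, 0, -32/7, -26/7]
5 nonzero rows, so rank(B) = 5.
B has 6 columns; by rank–nullity, nullity = 6 − 5 = 1.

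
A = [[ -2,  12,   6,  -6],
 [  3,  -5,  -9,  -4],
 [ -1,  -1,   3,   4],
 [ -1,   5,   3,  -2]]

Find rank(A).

2

Row reduce to echelon form.
R2 ← R2 + (3/2)·R1: [0, 13, 0, -13]
R3 ← R3 − (1/2)·R1: [0, -7, 0, 7]
R4 ← R4 − (1/2)·R1: [0, -1, 0, 1]
R3 ← R3 + (7/13)·R2: [0, 0, 0, 0]
R4 ← R4 + (1/13)·R2: [0, 0, 0, 0]
Echelon form has 2 nonzero rows, so rank(A) = 2.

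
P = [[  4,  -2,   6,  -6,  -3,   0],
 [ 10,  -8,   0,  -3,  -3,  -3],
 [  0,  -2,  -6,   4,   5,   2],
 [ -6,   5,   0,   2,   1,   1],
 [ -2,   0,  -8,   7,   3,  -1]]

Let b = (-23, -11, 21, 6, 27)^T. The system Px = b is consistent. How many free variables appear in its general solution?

Row reduce the augmented matrix [P | b].
R2 ← R2 − (5/2)·R1: [0, -3, -15, 12, 9/2, -3, 93/2]
R4 ← R4 + (3/2)·R1: [0, 2, 9, -7, -7/2, 1, -57/2]
R5 ← R5 + (1/2)·R1: [0, -1, -5, 4, 3/2, -1, 31/2]
R3 ← R3 − (2/3)·R2: [0, 0, 4, -4, 2, 4, -10]
R4 ← R4 + (2/3)·R2: [0, 0, -1, 1, -1/2, -1, 5/2]
R5 ← R5 − (1/3)·R2: [0, 0, 0, 0, 0, 0, 0]
R4 ← R4 + (1/4)·R3: [0, 0, 0, 0, 0, 0, 0]
The echelon form has 3 nonzero rows, and every pivot lies in the first 6 columns, so rank(P) = rank([P|b]) = 3.
The system is consistent.
Free variables = (unknowns) − (rank) = 6 − 3 = 3.

3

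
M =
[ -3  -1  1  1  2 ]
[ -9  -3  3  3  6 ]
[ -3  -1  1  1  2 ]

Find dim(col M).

1

Row reduce to echelon form.
R2 ← R2 − (3)·R1: [0, 0, 0, 0, 0]
R3 ← R3 − R1: [0, 0, 0, 0, 0]
Echelon form has 1 nonzero row, so rank(M) = 1.
The column space has dimension equal to the rank: 1.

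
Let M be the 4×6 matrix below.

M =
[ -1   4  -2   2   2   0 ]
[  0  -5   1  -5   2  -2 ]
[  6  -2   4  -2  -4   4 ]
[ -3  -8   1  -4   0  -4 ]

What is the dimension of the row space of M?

Row reduce to echelon form.
R3 ← R3 + (6)·R1: [0, 22, -8, 10, 8, 4]
R4 ← R4 − (3)·R1: [0, -20, 7, -10, -6, -4]
R3 ← R3 + (22/5)·R2: [0, 0, -18/5, -12, 84/5, -24/5]
R4 ← R4 − (4)·R2: [0, 0, 3, 10, -14, 4]
R4 ← R4 + (5/6)·R3: [0, 0, 0, 0, 0, 0]
Echelon form has 3 nonzero rows, so rank(M) = 3.
The row space has dimension equal to the rank: 3.

3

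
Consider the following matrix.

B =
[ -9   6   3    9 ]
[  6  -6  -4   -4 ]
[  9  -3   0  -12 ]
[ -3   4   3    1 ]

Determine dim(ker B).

Row reduce to echelon form.
R2 ← R2 + (2/3)·R1: [0, -2, -2, 2]
R3 ← R3 + R1: [0, 3, 3, -3]
R4 ← R4 − (1/3)·R1: [0, 2, 2, -2]
R3 ← R3 + (3/2)·R2: [0, 0, 0, 0]
R4 ← R4 + R2: [0, 0, 0, 0]
2 nonzero rows, so rank(B) = 2.
B has 4 columns; by rank–nullity, nullity = 4 − 2 = 2.

2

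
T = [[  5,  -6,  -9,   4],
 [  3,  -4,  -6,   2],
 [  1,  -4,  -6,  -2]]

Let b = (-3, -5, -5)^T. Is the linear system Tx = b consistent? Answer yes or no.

Row reduce the augmented matrix [T | b].
R2 ← R2 − (3/5)·R1: [0, -2/5, -3/5, -2/5, -16/5]
R3 ← R3 − (1/5)·R1: [0, -14/5, -21/5, -14/5, -22/5]
R3 ← R3 − (7)·R2: [0, 0, 0, 0, 18]
The echelon form has 3 nonzero rows; the last pivot sits in the augmented column, so rank(T) = 2 but rank([T|b]) = 3.
Since the ranks differ, the system is inconsistent.

no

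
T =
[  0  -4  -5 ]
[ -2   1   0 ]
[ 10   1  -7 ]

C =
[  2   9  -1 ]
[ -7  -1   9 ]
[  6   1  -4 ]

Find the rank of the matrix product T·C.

3

First compute TC:
[[ -2,  -1, -16],
 [-11, -19,  11],
 [-29,  82,  27]]
Now row reduce the product.
R2 ← R2 − (11/2)·R1: [0, -27/2, 99]
R3 ← R3 − (29/2)·R1: [0, 193/2, 259]
R3 ← R3 + (193/27)·R2: [0, 0, 2900/3]
3 nonzero rows, so rank(TC) = 3.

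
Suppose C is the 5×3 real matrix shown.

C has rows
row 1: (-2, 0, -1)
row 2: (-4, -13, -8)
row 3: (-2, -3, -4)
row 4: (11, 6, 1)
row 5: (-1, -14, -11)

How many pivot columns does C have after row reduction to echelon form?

3

Row reduce to echelon form.
R2 ← R2 − (2)·R1: [0, -13, -6]
R3 ← R3 − R1: [0, -3, -3]
R4 ← R4 + (11/2)·R1: [0, 6, -9/2]
R5 ← R5 − (1/2)·R1: [0, -14, -21/2]
R3 ← R3 − (3/13)·R2: [0, 0, -21/13]
R4 ← R4 + (6/13)·R2: [0, 0, -189/26]
R5 ← R5 − (14/13)·R2: [0, 0, -105/26]
R4 ← R4 − (9/2)·R3: [0, 0, 0]
R5 ← R5 − (5/2)·R3: [0, 0, 0]
Echelon form has 3 nonzero rows, so rank(C) = 3.
Each nonzero row contributes one pivot column: 3 pivot columns.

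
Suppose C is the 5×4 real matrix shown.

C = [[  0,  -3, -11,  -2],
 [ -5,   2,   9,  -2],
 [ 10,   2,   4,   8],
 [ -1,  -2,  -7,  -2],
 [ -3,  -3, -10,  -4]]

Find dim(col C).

Row reduce to echelon form.
Swap R1 ↔ R2
R3 ← R3 + (2)·R1: [0, 6, 22, 4]
R4 ← R4 − (1/5)·R1: [0, -12/5, -44/5, -8/5]
R5 ← R5 − (3/5)·R1: [0, -21/5, -77/5, -14/5]
R3 ← R3 + (2)·R2: [0, 0, 0, 0]
R4 ← R4 − (4/5)·R2: [0, 0, 0, 0]
R5 ← R5 − (7/5)·R2: [0, 0, 0, 0]
Echelon form has 2 nonzero rows, so rank(C) = 2.
The column space has dimension equal to the rank: 2.

2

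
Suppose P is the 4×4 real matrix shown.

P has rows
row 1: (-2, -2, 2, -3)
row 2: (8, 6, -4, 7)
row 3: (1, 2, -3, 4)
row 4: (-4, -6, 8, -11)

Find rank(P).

2

Row reduce to echelon form.
R2 ← R2 + (4)·R1: [0, -2, 4, -5]
R3 ← R3 + (1/2)·R1: [0, 1, -2, 5/2]
R4 ← R4 − (2)·R1: [0, -2, 4, -5]
R3 ← R3 + (1/2)·R2: [0, 0, 0, 0]
R4 ← R4 − R2: [0, 0, 0, 0]
Echelon form has 2 nonzero rows, so rank(P) = 2.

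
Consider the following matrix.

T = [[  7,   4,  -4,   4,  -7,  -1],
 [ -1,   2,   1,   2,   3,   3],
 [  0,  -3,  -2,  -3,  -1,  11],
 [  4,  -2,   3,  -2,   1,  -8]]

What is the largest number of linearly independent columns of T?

Row reduce to echelon form.
R2 ← R2 + (1/7)·R1: [0, 18/7, 3/7, 18/7, 2, 20/7]
R4 ← R4 − (4/7)·R1: [0, -30/7, 37/7, -30/7, 5, -52/7]
R3 ← R3 + (7/6)·R2: [0, 0, -3/2, 0, 4/3, 43/3]
R4 ← R4 + (5/3)·R2: [0, 0, 6, 0, 25/3, -8/3]
R4 ← R4 + (4)·R3: [0, 0, 0, 0, 41/3, 164/3]
Echelon form has 4 nonzero rows, so rank(T) = 4.
The rank gives the maximum number of linearly independent columns: 4.

4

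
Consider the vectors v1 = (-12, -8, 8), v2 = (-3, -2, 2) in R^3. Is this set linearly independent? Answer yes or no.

Form the matrix with these vectors as rows and row reduce.
R2 ← R2 − (1/4)·R1: [0, 0, 0]
1 nonzero row, so the 2 vectors span a space of dimension 1.
Since 1 < 2, the vectors are linearly dependent.

no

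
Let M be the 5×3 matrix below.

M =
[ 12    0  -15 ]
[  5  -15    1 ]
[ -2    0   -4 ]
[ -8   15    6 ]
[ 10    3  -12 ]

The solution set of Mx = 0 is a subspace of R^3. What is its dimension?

Row reduce to echelon form.
R2 ← R2 − (5/12)·R1: [0, -15, 29/4]
R3 ← R3 + (1/6)·R1: [0, 0, -13/2]
R4 ← R4 + (2/3)·R1: [0, 15, -4]
R5 ← R5 − (5/6)·R1: [0, 3, 1/2]
R4 ← R4 + R2: [0, 0, 13/4]
R5 ← R5 + (1/5)·R2: [0, 0, 39/20]
R4 ← R4 + (1/2)·R3: [0, 0, 0]
R5 ← R5 + (3/10)·R3: [0, 0, 0]
3 nonzero rows, so rank(M) = 3.
M has 3 columns; by rank–nullity, nullity = 3 − 3 = 0.

0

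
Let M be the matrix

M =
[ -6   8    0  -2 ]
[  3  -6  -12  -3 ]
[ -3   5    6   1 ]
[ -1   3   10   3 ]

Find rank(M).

Row reduce to echelon form.
R2 ← R2 + (1/2)·R1: [0, -2, -12, -4]
R3 ← R3 − (1/2)·R1: [0, 1, 6, 2]
R4 ← R4 − (1/6)·R1: [0, 5/3, 10, 10/3]
R3 ← R3 + (1/2)·R2: [0, 0, 0, 0]
R4 ← R4 + (5/6)·R2: [0, 0, 0, 0]
Echelon form has 2 nonzero rows, so rank(M) = 2.

2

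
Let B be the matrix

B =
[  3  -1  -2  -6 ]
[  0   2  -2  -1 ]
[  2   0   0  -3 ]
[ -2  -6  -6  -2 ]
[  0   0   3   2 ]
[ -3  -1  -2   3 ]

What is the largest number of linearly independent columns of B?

Row reduce to echelon form.
R3 ← R3 − (2/3)·R1: [0, 2/3, 4/3, 1]
R4 ← R4 + (2/3)·R1: [0, -20/3, -22/3, -6]
R6 ← R6 + R1: [0, -2, -4, -3]
R3 ← R3 − (1/3)·R2: [0, 0, 2, 4/3]
R4 ← R4 + (10/3)·R2: [0, 0, -14, -28/3]
R6 ← R6 + R2: [0, 0, -6, -4]
R4 ← R4 + (7)·R3: [0, 0, 0, 0]
R5 ← R5 − (3/2)·R3: [0, 0, 0, 0]
R6 ← R6 + (3)·R3: [0, 0, 0, 0]
Echelon form has 3 nonzero rows, so rank(B) = 3.
The rank gives the maximum number of linearly independent columns: 3.

3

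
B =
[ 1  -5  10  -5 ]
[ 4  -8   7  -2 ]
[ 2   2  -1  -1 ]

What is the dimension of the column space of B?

3

Row reduce to echelon form.
R2 ← R2 − (4)·R1: [0, 12, -33, 18]
R3 ← R3 − (2)·R1: [0, 12, -21, 9]
R3 ← R3 − R2: [0, 0, 12, -9]
Echelon form has 3 nonzero rows, so rank(B) = 3.
The column space has dimension equal to the rank: 3.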